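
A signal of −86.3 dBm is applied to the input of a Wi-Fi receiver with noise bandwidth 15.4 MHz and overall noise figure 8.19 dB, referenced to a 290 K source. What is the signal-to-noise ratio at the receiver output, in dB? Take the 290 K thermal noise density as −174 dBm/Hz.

7.6 dB

Noise floor: N = −174 + 10 log₁₀(B) + NF
10 log₁₀(1.54×10⁷) = 71.88 dB
N = −174 + 71.88 + 8.19 = −93.93 dBm
SNR = P_sig − N = −86.3 − (−93.93) = 7.63 dB → 7.6 dB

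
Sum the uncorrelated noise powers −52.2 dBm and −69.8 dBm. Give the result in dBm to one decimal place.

−52.1 dBm

Convert to linear, add, convert back:
P₁ = 6.03×10⁻⁹ W, P₂ = 1.05×10⁻¹⁰ W
P_tot = 6.13×10⁻⁹ W → 10 log₁₀(P_tot / 10⁻³) = −52.1 dBm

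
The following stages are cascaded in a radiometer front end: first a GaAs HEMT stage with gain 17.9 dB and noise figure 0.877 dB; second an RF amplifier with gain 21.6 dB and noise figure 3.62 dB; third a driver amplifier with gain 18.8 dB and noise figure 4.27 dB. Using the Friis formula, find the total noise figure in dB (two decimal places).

Convert to linear (a loss of L dB is a gain of −L dB): F_i = 10^(NF_i/10), G_i = 10^(G_i,dB/10)
  Stage 1: F_1 = 10^(0.877/10) = 1.224, G_1 = 10^(17.9/10) = 61.66
  Stage 2: F_2 = 10^(3.62/10) = 2.301, G_2 = 10^(21.6/10) = 144.5
  Stage 3: F_3 = 10^(4.27/10) = 2.673, G_3 = 10^(18.8/10) = 75.86
Friis cascade:
  F = 1.224 + (2.301 − 1)/61.66 + (2.673 − 1)/8913 = 1.245
NF = 10 log₁₀(1.245) = 0.95 dB

0.95 dB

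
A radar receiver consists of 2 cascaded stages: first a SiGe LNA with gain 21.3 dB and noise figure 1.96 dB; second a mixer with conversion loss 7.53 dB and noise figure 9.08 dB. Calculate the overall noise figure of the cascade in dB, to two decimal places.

2.10 dB

Convert to linear (a loss of L dB is a gain of −L dB): F_i = 10^(NF_i/10), G_i = 10^(G_i,dB/10)
  Stage 1: F_1 = 10^(1.96/10) = 1.570, G_1 = 10^(21.3/10) = 134.9
  Stage 2: F_2 = 10^(9.08/10) = 8.091, G_2 = 10^(−7.53/10) = 0.1766
Friis cascade:
  F = 1.570 + (8.091 − 1)/134.9 = 1.623
NF = 10 log₁₀(1.623) = 2.10 dB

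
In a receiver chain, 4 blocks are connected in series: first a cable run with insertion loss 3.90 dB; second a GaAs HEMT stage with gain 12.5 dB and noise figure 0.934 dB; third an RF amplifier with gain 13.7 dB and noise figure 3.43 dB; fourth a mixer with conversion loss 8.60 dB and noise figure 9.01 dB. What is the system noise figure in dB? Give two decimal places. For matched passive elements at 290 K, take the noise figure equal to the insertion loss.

5.12 dB

Convert to linear (a loss of L dB is a gain of −L dB): F_i = 10^(NF_i/10), G_i = 10^(G_i,dB/10)
  Stage 1: F_1 = 10^(3.90/10) = 2.455, G_1 = 10^(−3.90/10) = 0.4074
  Stage 2: F_2 = 10^(0.934/10) = 1.240, G_2 = 10^(12.5/10) = 17.78
  Stage 3: F_3 = 10^(3.43/10) = 2.203, G_3 = 10^(13.7/10) = 23.44
  Stage 4: F_4 = 10^(9.01/10) = 7.962, G_4 = 10^(−8.60/10) = 0.1380
Friis cascade:
  F = 2.455 + (1.240 − 1)/0.4074 + (2.203 − 1)/7.244 + (7.962 − 1)/169.8 = 3.251
NF = 10 log₁₀(3.251) = 5.12 dB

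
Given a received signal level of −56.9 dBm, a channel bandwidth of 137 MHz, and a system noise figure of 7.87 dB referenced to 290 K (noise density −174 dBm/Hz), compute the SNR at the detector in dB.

27.9 dB

Noise floor: N = −174 + 10 log₁₀(B) + NF
10 log₁₀(1.37×10⁸) = 81.37 dB
N = −174 + 81.37 + 7.87 = −84.76 dBm
SNR = P_sig − N = −56.9 − (−84.76) = 27.86 dB → 27.9 dB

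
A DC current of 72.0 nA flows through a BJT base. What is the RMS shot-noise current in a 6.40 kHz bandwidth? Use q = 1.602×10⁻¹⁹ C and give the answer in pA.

12.2 pA

I_n = √(2qI·B)
2qI·B = 2 × 1.602×10⁻¹⁹ × 7.20×10⁻⁸ × 6.40×10³ = 1.48×10⁻²² A²
I_n = √(1.48×10⁻²²) = 1.22×10⁻¹¹ A = 12.2 pA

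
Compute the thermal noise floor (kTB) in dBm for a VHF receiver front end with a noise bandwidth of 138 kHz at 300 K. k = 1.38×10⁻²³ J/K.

−122.4 dBm

P_n = kTB = 1.38×10⁻²³ × 300 × 1.38×10⁵ = 5.71×10⁻¹⁶ W
In dBm: 10 log₁₀(5.71×10⁻¹⁶ / 10⁻³) = −122.4 dBm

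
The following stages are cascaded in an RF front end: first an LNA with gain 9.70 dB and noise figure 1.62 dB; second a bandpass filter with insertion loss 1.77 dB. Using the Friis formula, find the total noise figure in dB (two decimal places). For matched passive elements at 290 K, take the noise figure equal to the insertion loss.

1.78 dB

Convert to linear (a loss of L dB is a gain of −L dB): F_i = 10^(NF_i/10), G_i = 10^(G_i,dB/10)
  Stage 1: F_1 = 10^(1.62/10) = 1.452, G_1 = 10^(9.70/10) = 9.333
  Stage 2: F_2 = 10^(1.77/10) = 1.503, G_2 = 10^(−1.77/10) = 0.6653
Friis cascade:
  F = 1.452 + (1.503 − 1)/9.333 = 1.506
NF = 10 log₁₀(1.506) = 1.78 dB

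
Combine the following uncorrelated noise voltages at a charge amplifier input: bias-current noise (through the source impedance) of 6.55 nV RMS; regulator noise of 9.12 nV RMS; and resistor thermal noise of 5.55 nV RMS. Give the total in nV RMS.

12.5 nV

Uncorrelated sources add in power (mean-square): V_tot = √(ΣV_i²)
V_tot = √[(6.55×10⁻⁹)² + (9.12×10⁻⁹)² + (5.55×10⁻⁹)²] = 1.25×10⁻⁸ V = 12.5 nV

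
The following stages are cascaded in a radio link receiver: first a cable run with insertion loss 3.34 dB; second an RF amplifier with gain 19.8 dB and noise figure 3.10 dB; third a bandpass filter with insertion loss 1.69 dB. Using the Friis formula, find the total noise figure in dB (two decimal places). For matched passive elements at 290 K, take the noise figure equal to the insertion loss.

Convert to linear (a loss of L dB is a gain of −L dB): F_i = 10^(NF_i/10), G_i = 10^(G_i,dB/10)
  Stage 1: F_1 = 10^(3.34/10) = 2.158, G_1 = 10^(−3.34/10) = 0.4634
  Stage 2: F_2 = 10^(3.10/10) = 2.042, G_2 = 10^(19.8/10) = 95.50
  Stage 3: F_3 = 10^(1.69/10) = 1.476, G_3 = 10^(−1.69/10) = 0.6776
Friis cascade:
  F = 2.158 + (2.042 − 1)/0.4634 + (1.476 − 1)/44.26 = 4.416
NF = 10 log₁₀(4.416) = 6.45 dB

6.45 dB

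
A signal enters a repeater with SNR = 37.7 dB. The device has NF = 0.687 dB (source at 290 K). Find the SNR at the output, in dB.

By definition F = SNR_in/SNR_out, so in dB: SNR_out = SNR_in − NF
SNR_out = 37.7 − 0.687 = 37.013 dB

37.013 dB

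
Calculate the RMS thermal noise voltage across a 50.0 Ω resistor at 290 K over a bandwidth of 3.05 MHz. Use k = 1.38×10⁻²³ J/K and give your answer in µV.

V_n = √(4kTRB)
4kTRB = 4 × 1.38×10⁻²³ × 290 × 5.00×10¹ × 3.05×10⁶ = 2.44×10⁻¹² V²
V_n = √(2.44×10⁻¹²) = 1.56×10⁻⁶ V = 1.56 µV

1.56 µV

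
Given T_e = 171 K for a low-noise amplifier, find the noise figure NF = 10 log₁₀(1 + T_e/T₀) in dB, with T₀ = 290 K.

2.01 dB

F = 1 + T_e/T₀ = 1 + 171/290 = 1.58966
NF = 10 log₁₀(1.58966) = 2.01 dB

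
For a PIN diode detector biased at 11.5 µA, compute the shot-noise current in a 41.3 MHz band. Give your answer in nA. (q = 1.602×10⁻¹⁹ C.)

12.3 nA

I_n = √(2qI·B)
2qI·B = 2 × 1.602×10⁻¹⁹ × 1.15×10⁻⁵ × 4.13×10⁷ = 1.52×10⁻¹⁶ A²
I_n = √(1.52×10⁻¹⁶) = 1.23×10⁻⁸ A = 12.3 nA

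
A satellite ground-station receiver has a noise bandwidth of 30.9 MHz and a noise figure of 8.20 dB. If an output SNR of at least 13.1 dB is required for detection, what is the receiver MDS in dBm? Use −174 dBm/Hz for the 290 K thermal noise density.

−77.8 dBm

Sensitivity = −174 + 10 log₁₀(B) + NF + SNR_min
= −174 + 74.9 + 8.20 + 13.1
= −77.80 dBm → −77.8 dBm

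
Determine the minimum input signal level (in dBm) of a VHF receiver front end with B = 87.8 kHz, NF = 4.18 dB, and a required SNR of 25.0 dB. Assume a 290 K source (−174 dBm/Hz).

−95.4 dBm

Sensitivity = −174 + 10 log₁₀(B) + NF + SNR_min
= −174 + 49.43 + 4.18 + 25.0
= −95.39 dBm → −95.4 dBm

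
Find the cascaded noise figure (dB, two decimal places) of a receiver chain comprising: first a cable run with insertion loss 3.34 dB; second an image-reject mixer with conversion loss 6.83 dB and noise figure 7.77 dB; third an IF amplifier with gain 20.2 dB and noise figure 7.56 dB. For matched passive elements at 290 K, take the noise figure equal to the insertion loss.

Convert to linear (a loss of L dB is a gain of −L dB): F_i = 10^(NF_i/10), G_i = 10^(G_i,dB/10)
  Stage 1: F_1 = 10^(3.34/10) = 2.158, G_1 = 10^(−3.34/10) = 0.4634
  Stage 2: F_2 = 10^(7.77/10) = 5.984, G_2 = 10^(−6.83/10) = 0.2075
  Stage 3: F_3 = 10^(7.56/10) = 5.702, G_3 = 10^(20.2/10) = 104.7
Friis cascade:
  F = 2.158 + (5.984 − 1)/0.4634 + (5.702 − 1)/0.09616 = 61.81
NF = 10 log₁₀(61.81) = 17.91 dB

17.91 dB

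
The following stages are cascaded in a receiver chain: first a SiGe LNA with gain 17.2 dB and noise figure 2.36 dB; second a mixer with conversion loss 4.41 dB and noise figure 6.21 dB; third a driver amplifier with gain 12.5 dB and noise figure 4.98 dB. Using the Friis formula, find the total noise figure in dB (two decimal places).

Convert to linear (a loss of L dB is a gain of −L dB): F_i = 10^(NF_i/10), G_i = 10^(G_i,dB/10)
  Stage 1: F_1 = 10^(2.36/10) = 1.722, G_1 = 10^(17.2/10) = 52.48
  Stage 2: F_2 = 10^(6.21/10) = 4.178, G_2 = 10^(−4.41/10) = 0.3622
  Stage 3: F_3 = 10^(4.98/10) = 3.148, G_3 = 10^(12.5/10) = 17.78
Friis cascade:
  F = 1.722 + (4.178 − 1)/52.48 + (3.148 − 1)/19.01 = 1.895
NF = 10 log₁₀(1.895) = 2.78 dB

2.78 dB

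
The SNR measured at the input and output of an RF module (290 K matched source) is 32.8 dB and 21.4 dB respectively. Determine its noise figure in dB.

11.4 dB

NF (dB) = SNR_in(dB) − SNR_out(dB) when the source is at T₀
NF = 32.8 − 21.4 = 11.4 dB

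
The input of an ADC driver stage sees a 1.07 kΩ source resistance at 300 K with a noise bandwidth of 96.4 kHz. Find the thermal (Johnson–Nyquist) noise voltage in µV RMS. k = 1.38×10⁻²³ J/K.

1.31 µV

V_n = √(4kTRB)
4kTRB = 4 × 1.38×10⁻²³ × 300 × 1.07×10³ × 9.64×10⁴ = 1.71×10⁻¹² V²
V_n = √(1.71×10⁻¹²) = 1.31×10⁻⁶ V = 1.31 µV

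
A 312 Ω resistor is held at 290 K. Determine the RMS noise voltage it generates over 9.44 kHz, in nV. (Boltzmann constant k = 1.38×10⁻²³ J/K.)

V_n = √(4kTRB)
4kTRB = 4 × 1.38×10⁻²³ × 290 × 3.12×10² × 9.44×10³ = 4.71×10⁻¹⁴ V²
V_n = √(4.71×10⁻¹⁴) = 2.17×10⁻⁷ V = 217 nV

217 nV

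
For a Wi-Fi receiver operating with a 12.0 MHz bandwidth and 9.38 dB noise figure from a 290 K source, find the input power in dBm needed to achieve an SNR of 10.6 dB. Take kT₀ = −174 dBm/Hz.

Sensitivity = −174 + 10 log₁₀(B) + NF + SNR_min
= −174 + 70.79 + 9.38 + 10.6
= −83.23 dBm → −83.2 dBm

−83.2 dBm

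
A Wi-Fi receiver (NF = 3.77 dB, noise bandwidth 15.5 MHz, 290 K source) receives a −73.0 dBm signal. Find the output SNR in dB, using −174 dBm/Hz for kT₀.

25.3 dB

Noise floor: N = −174 + 10 log₁₀(B) + NF
10 log₁₀(1.55×10⁷) = 71.9 dB
N = −174 + 71.9 + 3.77 = −98.33 dBm
SNR = P_sig − N = −73.0 − (−98.33) = 25.33 dB → 25.3 dB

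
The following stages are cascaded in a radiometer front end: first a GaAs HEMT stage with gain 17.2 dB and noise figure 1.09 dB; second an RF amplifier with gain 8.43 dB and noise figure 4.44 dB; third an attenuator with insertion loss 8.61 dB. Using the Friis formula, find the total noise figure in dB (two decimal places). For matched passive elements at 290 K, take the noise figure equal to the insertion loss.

1.26 dB

Convert to linear (a loss of L dB is a gain of −L dB): F_i = 10^(NF_i/10), G_i = 10^(G_i,dB/10)
  Stage 1: F_1 = 10^(1.09/10) = 1.285, G_1 = 10^(17.2/10) = 52.48
  Stage 2: F_2 = 10^(4.44/10) = 2.780, G_2 = 10^(8.43/10) = 6.966
  Stage 3: F_3 = 10^(8.61/10) = 7.261, G_3 = 10^(−8.61/10) = 0.1377
Friis cascade:
  F = 1.285 + (2.780 − 1)/52.48 + (7.261 − 1)/365.6 = 1.336
NF = 10 log₁₀(1.336) = 1.26 dB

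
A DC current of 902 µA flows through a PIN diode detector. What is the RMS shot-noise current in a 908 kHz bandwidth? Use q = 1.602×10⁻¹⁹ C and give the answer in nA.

I_n = √(2qI·B)
2qI·B = 2 × 1.602×10⁻¹⁹ × 9.02×10⁻⁴ × 9.08×10⁵ = 2.62×10⁻¹⁶ A²
I_n = √(2.62×10⁻¹⁶) = 1.62×10⁻⁸ A = 16.2 nA

16.2 nA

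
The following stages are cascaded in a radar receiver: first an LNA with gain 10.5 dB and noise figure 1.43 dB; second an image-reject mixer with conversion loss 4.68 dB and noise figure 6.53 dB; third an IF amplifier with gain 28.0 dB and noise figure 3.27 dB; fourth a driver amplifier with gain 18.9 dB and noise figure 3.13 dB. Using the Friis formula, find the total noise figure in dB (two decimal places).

3.00 dB

Convert to linear (a loss of L dB is a gain of −L dB): F_i = 10^(NF_i/10), G_i = 10^(G_i,dB/10)
  Stage 1: F_1 = 10^(1.43/10) = 1.390, G_1 = 10^(10.5/10) = 11.22
  Stage 2: F_2 = 10^(6.53/10) = 4.498, G_2 = 10^(−4.68/10) = 0.3404
  Stage 3: F_3 = 10^(3.27/10) = 2.123, G_3 = 10^(28.0/10) = 631.0
  Stage 4: F_4 = 10^(3.13/10) = 2.056, G_4 = 10^(18.9/10) = 77.62
Friis cascade:
  F = 1.390 + (4.498 − 1)/11.22 + (2.123 − 1)/3.819 + (2.056 − 1)/2410 = 1.996
NF = 10 log₁₀(1.996) = 3.00 dB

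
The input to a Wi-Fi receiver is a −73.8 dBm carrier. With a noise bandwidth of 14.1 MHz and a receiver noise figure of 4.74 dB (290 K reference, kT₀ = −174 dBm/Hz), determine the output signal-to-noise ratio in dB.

Noise floor: N = −174 + 10 log₁₀(B) + NF
10 log₁₀(1.41×10⁷) = 71.49 dB
N = −174 + 71.49 + 4.74 = −97.77 dBm
SNR = P_sig − N = −73.8 − (−97.77) = 23.97 dB → 24.0 dB

24.0 dB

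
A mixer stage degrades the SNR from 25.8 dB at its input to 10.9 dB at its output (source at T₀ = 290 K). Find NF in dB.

NF (dB) = SNR_in(dB) − SNR_out(dB) when the source is at T₀
NF = 25.8 − 10.9 = 14.9 dB

14.9 dB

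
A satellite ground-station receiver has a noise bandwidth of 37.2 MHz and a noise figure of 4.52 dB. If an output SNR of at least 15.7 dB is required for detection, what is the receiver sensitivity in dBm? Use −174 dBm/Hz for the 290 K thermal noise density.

−78.1 dBm

Sensitivity = −174 + 10 log₁₀(B) + NF + SNR_min
= −174 + 75.71 + 4.52 + 15.7
= −78.07 dBm → −78.1 dBm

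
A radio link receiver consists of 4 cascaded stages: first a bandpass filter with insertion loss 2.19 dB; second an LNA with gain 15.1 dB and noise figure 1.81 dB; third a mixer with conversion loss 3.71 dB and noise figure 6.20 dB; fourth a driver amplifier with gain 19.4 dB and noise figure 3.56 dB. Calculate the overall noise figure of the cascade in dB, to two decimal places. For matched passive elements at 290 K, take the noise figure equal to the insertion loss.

Convert to linear (a loss of L dB is a gain of −L dB): F_i = 10^(NF_i/10), G_i = 10^(G_i,dB/10)
  Stage 1: F_1 = 10^(2.19/10) = 1.656, G_1 = 10^(−2.19/10) = 0.6039
  Stage 2: F_2 = 10^(1.81/10) = 1.517, G_2 = 10^(15.1/10) = 32.36
  Stage 3: F_3 = 10^(6.20/10) = 4.169, G_3 = 10^(−3.71/10) = 0.4256
  Stage 4: F_4 = 10^(3.56/10) = 2.270, G_4 = 10^(19.4/10) = 87.10
Friis cascade:
  F = 1.656 + (1.517 − 1)/0.6039 + (4.169 − 1)/19.54 + (2.270 − 1)/8.318 = 2.827
NF = 10 log₁₀(2.827) = 4.51 dB

4.51 dB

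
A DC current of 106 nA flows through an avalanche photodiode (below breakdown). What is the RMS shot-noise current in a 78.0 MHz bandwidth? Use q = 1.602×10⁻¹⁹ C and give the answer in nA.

I_n = √(2qI·B)
2qI·B = 2 × 1.602×10⁻¹⁹ × 1.06×10⁻⁷ × 7.80×10⁷ = 2.65×10⁻¹⁸ A²
I_n = √(2.65×10⁻¹⁸) = 1.63×10⁻⁹ A = 1.63 nA

1.63 nA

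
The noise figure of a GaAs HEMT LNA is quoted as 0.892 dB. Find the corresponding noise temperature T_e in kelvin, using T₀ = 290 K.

F = 10^(0.892/10) = 1.228
T_e = (F − 1)·T₀ = (1.228 − 1) × 290 = 66.1 K

66.1 K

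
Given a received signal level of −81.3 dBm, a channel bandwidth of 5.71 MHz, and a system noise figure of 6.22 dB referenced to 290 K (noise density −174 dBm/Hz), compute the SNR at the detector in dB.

Noise floor: N = −174 + 10 log₁₀(B) + NF
10 log₁₀(5.71×10⁶) = 67.57 dB
N = −174 + 67.57 + 6.22 = −100.21 dBm
SNR = P_sig − N = −81.3 − (−100.21) = 18.91 dB → 18.9 dB

18.9 dB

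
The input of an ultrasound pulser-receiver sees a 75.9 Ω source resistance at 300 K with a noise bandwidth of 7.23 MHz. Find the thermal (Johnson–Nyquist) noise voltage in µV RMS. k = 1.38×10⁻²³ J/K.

V_n = √(4kTRB)
4kTRB = 4 × 1.38×10⁻²³ × 300 × 7.59×10¹ × 7.23×10⁶ = 9.09×10⁻¹² V²
V_n = √(9.09×10⁻¹²) = 3.01×10⁻⁶ V = 3.01 µV

3.01 µV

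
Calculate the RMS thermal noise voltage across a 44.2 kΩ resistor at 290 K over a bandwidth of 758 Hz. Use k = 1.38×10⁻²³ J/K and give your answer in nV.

V_n = √(4kTRB)
4kTRB = 4 × 1.38×10⁻²³ × 290 × 4.42×10⁴ × 7.58×10² = 5.36×10⁻¹³ V²
V_n = √(5.36×10⁻¹³) = 7.32×10⁻⁷ V = 732 nV

732 nV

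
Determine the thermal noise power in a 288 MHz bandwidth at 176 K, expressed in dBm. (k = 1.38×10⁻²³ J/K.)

P_n = kTB = 1.38×10⁻²³ × 176 × 2.88×10⁸ = 6.99×10⁻¹³ W
In dBm: 10 log₁₀(6.99×10⁻¹³ / 10⁻³) = −91.6 dBm

−91.6 dBm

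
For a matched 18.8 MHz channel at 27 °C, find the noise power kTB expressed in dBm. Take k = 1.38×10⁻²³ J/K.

−101.1 dBm

T = 27 °C + 273.15 = 300.15 K
P_n = kTB = 1.38×10⁻²³ × 300.15 × 1.88×10⁷ = 7.79×10⁻¹⁴ W
In dBm: 10 log₁₀(7.79×10⁻¹⁴ / 10⁻³) = −101.1 dBm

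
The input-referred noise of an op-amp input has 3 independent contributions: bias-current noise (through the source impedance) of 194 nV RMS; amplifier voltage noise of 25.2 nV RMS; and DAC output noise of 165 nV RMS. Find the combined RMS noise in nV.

256 nV

Uncorrelated sources add in power (mean-square): V_tot = √(ΣV_i²)
V_tot = √[(1.94×10⁻⁷)² + (2.52×10⁻⁸)² + (1.65×10⁻⁷)²] = 2.56×10⁻⁷ V = 256 nV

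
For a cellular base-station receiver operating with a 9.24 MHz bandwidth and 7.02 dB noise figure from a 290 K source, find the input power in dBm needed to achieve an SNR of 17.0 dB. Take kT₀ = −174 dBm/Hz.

−80.3 dBm

Sensitivity = −174 + 10 log₁₀(B) + NF + SNR_min
= −174 + 69.66 + 7.02 + 17.0
= −80.32 dBm → −80.3 dBm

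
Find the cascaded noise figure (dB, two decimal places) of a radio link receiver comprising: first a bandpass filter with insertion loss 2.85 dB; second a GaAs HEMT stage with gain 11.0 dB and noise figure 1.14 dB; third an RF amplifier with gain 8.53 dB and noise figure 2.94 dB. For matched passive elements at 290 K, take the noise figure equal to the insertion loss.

4.24 dB

Convert to linear (a loss of L dB is a gain of −L dB): F_i = 10^(NF_i/10), G_i = 10^(G_i,dB/10)
  Stage 1: F_1 = 10^(2.85/10) = 1.928, G_1 = 10^(−2.85/10) = 0.5188
  Stage 2: F_2 = 10^(1.14/10) = 1.300, G_2 = 10^(11.0/10) = 12.59
  Stage 3: F_3 = 10^(2.94/10) = 1.968, G_3 = 10^(8.53/10) = 7.129
Friis cascade:
  F = 1.928 + (1.300 − 1)/0.5188 + (1.968 − 1)/6.531 = 2.654
NF = 10 log₁₀(2.654) = 4.24 dB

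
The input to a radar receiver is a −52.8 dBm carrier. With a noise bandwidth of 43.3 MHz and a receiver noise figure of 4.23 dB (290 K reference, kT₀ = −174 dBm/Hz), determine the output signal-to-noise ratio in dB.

40.6 dB

Noise floor: N = −174 + 10 log₁₀(B) + NF
10 log₁₀(4.33×10⁷) = 76.36 dB
N = −174 + 76.36 + 4.23 = −93.41 dBm
SNR = P_sig − N = −52.8 − (−93.41) = 40.61 dB → 40.6 dB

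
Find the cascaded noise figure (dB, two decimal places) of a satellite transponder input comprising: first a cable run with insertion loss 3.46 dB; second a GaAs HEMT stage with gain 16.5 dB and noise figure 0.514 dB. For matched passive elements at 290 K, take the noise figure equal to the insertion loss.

3.97 dB

Convert to linear (a loss of L dB is a gain of −L dB): F_i = 10^(NF_i/10), G_i = 10^(G_i,dB/10)
  Stage 1: F_1 = 10^(3.46/10) = 2.218, G_1 = 10^(−3.46/10) = 0.4508
  Stage 2: F_2 = 10^(0.514/10) = 1.126, G_2 = 10^(16.5/10) = 44.67
Friis cascade:
  F = 2.218 + (1.126 − 1)/0.4508 = 2.497
NF = 10 log₁₀(2.497) = 3.97 dB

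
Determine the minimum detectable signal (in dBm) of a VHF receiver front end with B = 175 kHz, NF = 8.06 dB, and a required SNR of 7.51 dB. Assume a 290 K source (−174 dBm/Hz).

Sensitivity = −174 + 10 log₁₀(B) + NF + SNR_min
= −174 + 52.43 + 8.06 + 7.51
= −106.00 dBm → −106.0 dBm

−106.0 dBm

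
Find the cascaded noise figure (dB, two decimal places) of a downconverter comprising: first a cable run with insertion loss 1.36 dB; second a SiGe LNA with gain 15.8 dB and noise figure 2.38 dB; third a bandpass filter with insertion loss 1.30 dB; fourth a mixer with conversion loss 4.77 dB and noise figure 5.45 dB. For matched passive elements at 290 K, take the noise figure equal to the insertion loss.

3.98 dB

Convert to linear (a loss of L dB is a gain of −L dB): F_i = 10^(NF_i/10), G_i = 10^(G_i,dB/10)
  Stage 1: F_1 = 10^(1.36/10) = 1.368, G_1 = 10^(−1.36/10) = 0.7311
  Stage 2: F_2 = 10^(2.38/10) = 1.730, G_2 = 10^(15.8/10) = 38.02
  Stage 3: F_3 = 10^(1.30/10) = 1.349, G_3 = 10^(−1.30/10) = 0.7413
  Stage 4: F_4 = 10^(5.45/10) = 3.508, G_4 = 10^(−4.77/10) = 0.3334
Friis cascade:
  F = 1.368 + (1.730 − 1)/0.7311 + (1.349 − 1)/27.80 + (3.508 − 1)/20.61 = 2.500
NF = 10 log₁₀(2.500) = 3.98 dB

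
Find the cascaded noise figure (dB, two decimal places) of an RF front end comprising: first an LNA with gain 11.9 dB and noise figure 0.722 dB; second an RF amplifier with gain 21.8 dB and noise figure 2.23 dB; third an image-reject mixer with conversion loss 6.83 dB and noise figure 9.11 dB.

0.89 dB

Convert to linear (a loss of L dB is a gain of −L dB): F_i = 10^(NF_i/10), G_i = 10^(G_i,dB/10)
  Stage 1: F_1 = 10^(0.722/10) = 1.181, G_1 = 10^(11.9/10) = 15.49
  Stage 2: F_2 = 10^(2.23/10) = 1.671, G_2 = 10^(21.8/10) = 151.4
  Stage 3: F_3 = 10^(9.11/10) = 8.147, G_3 = 10^(−6.83/10) = 0.2075
Friis cascade:
  F = 1.181 + (1.671 − 1)/15.49 + (8.147 − 1)/2344 = 1.227
NF = 10 log₁₀(1.227) = 0.89 dB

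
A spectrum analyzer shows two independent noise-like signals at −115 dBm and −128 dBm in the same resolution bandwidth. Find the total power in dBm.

Convert to linear, add, convert back:
P₁ = 3.16×10⁻¹⁵ W, P₂ = 1.58×10⁻¹⁶ W
P_tot = 3.32×10⁻¹⁵ W → 10 log₁₀(P_tot / 10⁻³) = −114.8 dBm

−114.8 dBm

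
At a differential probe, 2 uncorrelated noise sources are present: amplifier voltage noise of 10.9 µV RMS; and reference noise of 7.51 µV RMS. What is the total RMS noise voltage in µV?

13.2 µV

Uncorrelated sources add in power (mean-square): V_tot = √(ΣV_i²)
V_tot = √[(1.09×10⁻⁵)² + (7.51×10⁻⁶)²] = 1.32×10⁻⁵ V = 13.2 µV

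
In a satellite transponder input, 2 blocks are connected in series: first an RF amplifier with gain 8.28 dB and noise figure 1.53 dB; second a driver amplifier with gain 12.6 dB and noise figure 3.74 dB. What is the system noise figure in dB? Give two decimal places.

Convert to linear (a loss of L dB is a gain of −L dB): F_i = 10^(NF_i/10), G_i = 10^(G_i,dB/10)
  Stage 1: F_1 = 10^(1.53/10) = 1.422, G_1 = 10^(8.28/10) = 6.730
  Stage 2: F_2 = 10^(3.74/10) = 2.366, G_2 = 10^(12.6/10) = 18.20
Friis cascade:
  F = 1.422 + (2.366 − 1)/6.730 = 1.625
NF = 10 log₁₀(1.625) = 2.11 dB

2.11 dB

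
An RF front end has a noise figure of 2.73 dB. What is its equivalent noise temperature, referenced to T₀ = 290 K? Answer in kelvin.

F = 10^(2.73/10) = 1.87499
T_e = (F − 1)·T₀ = (1.87499 − 1) × 290 = 254 K

254 K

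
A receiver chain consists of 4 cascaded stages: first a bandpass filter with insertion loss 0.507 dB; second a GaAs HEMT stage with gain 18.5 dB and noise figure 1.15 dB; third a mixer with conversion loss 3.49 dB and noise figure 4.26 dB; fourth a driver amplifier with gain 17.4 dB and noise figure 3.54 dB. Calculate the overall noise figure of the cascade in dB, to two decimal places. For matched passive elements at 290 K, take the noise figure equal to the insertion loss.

1.86 dB

Convert to linear (a loss of L dB is a gain of −L dB): F_i = 10^(NF_i/10), G_i = 10^(G_i,dB/10)
  Stage 1: F_1 = 10^(0.507/10) = 1.124, G_1 = 10^(−0.507/10) = 0.8898
  Stage 2: F_2 = 10^(1.15/10) = 1.303, G_2 = 10^(18.5/10) = 70.79
  Stage 3: F_3 = 10^(4.26/10) = 2.667, G_3 = 10^(−3.49/10) = 0.4477
  Stage 4: F_4 = 10^(3.54/10) = 2.259, G_4 = 10^(17.4/10) = 54.95
Friis cascade:
  F = 1.124 + (1.303 − 1)/0.8898 + (2.667 − 1)/62.99 + (2.259 − 1)/28.20 = 1.536
NF = 10 log₁₀(1.536) = 1.86 dB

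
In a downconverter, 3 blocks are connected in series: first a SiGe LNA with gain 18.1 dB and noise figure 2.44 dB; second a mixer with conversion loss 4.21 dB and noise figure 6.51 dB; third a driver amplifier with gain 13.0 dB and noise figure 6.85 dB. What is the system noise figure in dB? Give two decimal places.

Convert to linear (a loss of L dB is a gain of −L dB): F_i = 10^(NF_i/10), G_i = 10^(G_i,dB/10)
  Stage 1: F_1 = 10^(2.44/10) = 1.754, G_1 = 10^(18.1/10) = 64.57
  Stage 2: F_2 = 10^(6.51/10) = 4.477, G_2 = 10^(−4.21/10) = 0.3793
  Stage 3: F_3 = 10^(6.85/10) = 4.842, G_3 = 10^(13.0/10) = 19.95
Friis cascade:
  F = 1.754 + (4.477 − 1)/64.57 + (4.842 − 1)/24.49 = 1.965
NF = 10 log₁₀(1.965) = 2.93 dB

2.93 dB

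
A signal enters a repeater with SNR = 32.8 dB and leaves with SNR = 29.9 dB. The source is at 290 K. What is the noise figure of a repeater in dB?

2.9 dB

NF (dB) = SNR_in(dB) − SNR_out(dB) when the source is at T₀
NF = 32.8 − 29.9 = 2.9 dB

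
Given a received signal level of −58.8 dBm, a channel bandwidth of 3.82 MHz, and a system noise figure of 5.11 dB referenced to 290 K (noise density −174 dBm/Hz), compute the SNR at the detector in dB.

44.3 dB

Noise floor: N = −174 + 10 log₁₀(B) + NF
10 log₁₀(3.82×10⁶) = 65.82 dB
N = −174 + 65.82 + 5.11 = −103.07 dBm
SNR = P_sig − N = −58.8 − (−103.07) = 44.27 dB → 44.3 dB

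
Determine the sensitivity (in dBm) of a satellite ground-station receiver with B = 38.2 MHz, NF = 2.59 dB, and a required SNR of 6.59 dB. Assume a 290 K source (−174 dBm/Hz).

Sensitivity = −174 + 10 log₁₀(B) + NF + SNR_min
= −174 + 75.82 + 2.59 + 6.59
= −89.00 dBm → −89.0 dBm

−89.0 dBm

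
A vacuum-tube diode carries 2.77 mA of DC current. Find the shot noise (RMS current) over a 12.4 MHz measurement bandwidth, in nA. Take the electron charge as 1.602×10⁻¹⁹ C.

105 nA

I_n = √(2qI·B)
2qI·B = 2 × 1.602×10⁻¹⁹ × 2.77×10⁻³ × 1.24×10⁷ = 1.10×10⁻¹⁴ A²
I_n = √(1.10×10⁻¹⁴) = 1.05×10⁻⁷ A = 105 nA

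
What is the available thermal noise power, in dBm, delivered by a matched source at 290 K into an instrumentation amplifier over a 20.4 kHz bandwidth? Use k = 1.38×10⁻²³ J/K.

P_n = kTB = 1.38×10⁻²³ × 290 × 2.04×10⁴ = 8.16×10⁻¹⁷ W
In dBm: 10 log₁₀(8.16×10⁻¹⁷ / 10⁻³) = −130.9 dBm

−130.9 dBm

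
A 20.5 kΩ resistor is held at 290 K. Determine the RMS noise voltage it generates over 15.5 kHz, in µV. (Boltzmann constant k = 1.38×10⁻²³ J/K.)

V_n = √(4kTRB)
4kTRB = 4 × 1.38×10⁻²³ × 290 × 2.05×10⁴ × 1.55×10⁴ = 5.09×10⁻¹² V²
V_n = √(5.09×10⁻¹²) = 2.26×10⁻⁶ V = 2.26 µV

2.26 µV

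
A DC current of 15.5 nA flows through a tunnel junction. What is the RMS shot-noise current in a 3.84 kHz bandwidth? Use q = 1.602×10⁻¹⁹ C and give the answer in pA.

4.37 pA

I_n = √(2qI·B)
2qI·B = 2 × 1.602×10⁻¹⁹ × 1.55×10⁻⁸ × 3.84×10³ = 1.91×10⁻²³ A²
I_n = √(1.91×10⁻²³) = 4.37×10⁻¹² A = 4.37 pA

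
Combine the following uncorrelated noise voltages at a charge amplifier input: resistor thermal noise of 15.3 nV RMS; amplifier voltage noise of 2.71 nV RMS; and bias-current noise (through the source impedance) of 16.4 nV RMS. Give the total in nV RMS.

Uncorrelated sources add in power (mean-square): V_tot = √(ΣV_i²)
V_tot = √[(1.53×10⁻⁸)² + (2.71×10⁻⁹)² + (1.64×10⁻⁸)²] = 2.26×10⁻⁸ V = 22.6 nV

22.6 nV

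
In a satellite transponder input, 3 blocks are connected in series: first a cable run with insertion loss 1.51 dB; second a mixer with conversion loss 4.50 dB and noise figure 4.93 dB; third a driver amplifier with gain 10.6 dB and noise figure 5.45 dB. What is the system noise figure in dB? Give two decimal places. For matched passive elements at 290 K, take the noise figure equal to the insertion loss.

Convert to linear (a loss of L dB is a gain of −L dB): F_i = 10^(NF_i/10), G_i = 10^(G_i,dB/10)
  Stage 1: F_1 = 10^(1.51/10) = 1.416, G_1 = 10^(−1.51/10) = 0.7063
  Stage 2: F_2 = 10^(4.93/10) = 3.112, G_2 = 10^(−4.50/10) = 0.3548
  Stage 3: F_3 = 10^(5.45/10) = 3.508, G_3 = 10^(10.6/10) = 11.48
Friis cascade:
  F = 1.416 + (3.112 − 1)/0.7063 + (3.508 − 1)/0.2506 = 14.41
NF = 10 log₁₀(14.41) = 11.59 dB

11.59 dB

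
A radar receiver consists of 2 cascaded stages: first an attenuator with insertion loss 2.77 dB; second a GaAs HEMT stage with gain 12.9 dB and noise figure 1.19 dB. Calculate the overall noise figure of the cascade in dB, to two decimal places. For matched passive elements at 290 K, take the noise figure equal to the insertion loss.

Convert to linear (a loss of L dB is a gain of −L dB): F_i = 10^(NF_i/10), G_i = 10^(G_i,dB/10)
  Stage 1: F_1 = 10^(2.77/10) = 1.892, G_1 = 10^(−2.77/10) = 0.5284
  Stage 2: F_2 = 10^(1.19/10) = 1.315, G_2 = 10^(12.9/10) = 19.50
Friis cascade:
  F = 1.892 + (1.315 − 1)/0.5284 = 2.489
NF = 10 log₁₀(2.489) = 3.96 dB

3.96 dB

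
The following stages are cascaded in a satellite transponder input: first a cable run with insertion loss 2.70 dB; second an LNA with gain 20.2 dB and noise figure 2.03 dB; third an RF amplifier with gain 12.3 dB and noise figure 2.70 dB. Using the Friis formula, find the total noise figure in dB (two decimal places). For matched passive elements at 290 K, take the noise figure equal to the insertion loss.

4.75 dB

Convert to linear (a loss of L dB is a gain of −L dB): F_i = 10^(NF_i/10), G_i = 10^(G_i,dB/10)
  Stage 1: F_1 = 10^(2.70/10) = 1.862, G_1 = 10^(−2.70/10) = 0.5370
  Stage 2: F_2 = 10^(2.03/10) = 1.596, G_2 = 10^(20.2/10) = 104.7
  Stage 3: F_3 = 10^(2.70/10) = 1.862, G_3 = 10^(12.3/10) = 16.98
Friis cascade:
  F = 1.862 + (1.596 − 1)/0.5370 + (1.862 − 1)/56.23 = 2.987
NF = 10 log₁₀(2.987) = 4.75 dB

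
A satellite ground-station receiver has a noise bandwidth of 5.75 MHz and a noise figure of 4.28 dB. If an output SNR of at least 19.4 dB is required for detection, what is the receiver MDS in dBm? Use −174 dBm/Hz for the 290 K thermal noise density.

Sensitivity = −174 + 10 log₁₀(B) + NF + SNR_min
= −174 + 67.6 + 4.28 + 19.4
= −82.72 dBm → −82.7 dBm

−82.7 dBm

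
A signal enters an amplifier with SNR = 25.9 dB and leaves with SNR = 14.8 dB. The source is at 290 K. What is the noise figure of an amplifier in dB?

NF (dB) = SNR_in(dB) − SNR_out(dB) when the source is at T₀
NF = 25.9 − 14.8 = 11.1 dB

11.1 dB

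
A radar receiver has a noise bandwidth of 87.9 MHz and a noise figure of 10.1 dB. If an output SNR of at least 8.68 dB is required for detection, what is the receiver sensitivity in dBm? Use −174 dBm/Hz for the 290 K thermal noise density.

−75.8 dBm

Sensitivity = −174 + 10 log₁₀(B) + NF + SNR_min
= −174 + 79.44 + 10.1 + 8.68
= −75.78 dBm → −75.8 dBm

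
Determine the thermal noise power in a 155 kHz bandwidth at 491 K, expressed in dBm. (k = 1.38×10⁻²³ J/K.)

P_n = kTB = 1.38×10⁻²³ × 491 × 1.55×10⁵ = 1.05×10⁻¹⁵ W
In dBm: 10 log₁₀(1.05×10⁻¹⁵ / 10⁻³) = −119.8 dBm

−119.8 dBm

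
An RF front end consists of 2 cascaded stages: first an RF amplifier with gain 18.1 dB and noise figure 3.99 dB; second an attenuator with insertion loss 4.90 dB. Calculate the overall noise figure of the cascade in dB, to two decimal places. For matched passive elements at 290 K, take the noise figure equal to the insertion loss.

Convert to linear (a loss of L dB is a gain of −L dB): F_i = 10^(NF_i/10), G_i = 10^(G_i,dB/10)
  Stage 1: F_1 = 10^(3.99/10) = 2.506, G_1 = 10^(18.1/10) = 64.57
  Stage 2: F_2 = 10^(4.90/10) = 3.090, G_2 = 10^(−4.90/10) = 0.3236
Friis cascade:
  F = 2.506 + (3.090 − 1)/64.57 = 2.538
NF = 10 log₁₀(2.538) = 4.05 dB

4.05 dB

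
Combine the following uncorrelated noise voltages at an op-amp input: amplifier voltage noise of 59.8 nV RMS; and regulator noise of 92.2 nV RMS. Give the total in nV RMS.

Uncorrelated sources add in power (mean-square): V_tot = √(ΣV_i²)
V_tot = √[(5.98×10⁻⁸)² + (9.22×10⁻⁸)²] = 1.10×10⁻⁷ V = 110 nV

110 nV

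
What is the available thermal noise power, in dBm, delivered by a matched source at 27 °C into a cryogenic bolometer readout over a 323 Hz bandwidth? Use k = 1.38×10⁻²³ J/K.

−148.7 dBm

T = 27 °C + 273.15 = 300.15 K
P_n = kTB = 1.38×10⁻²³ × 300.15 × 3.23×10² = 1.34×10⁻¹⁸ W
In dBm: 10 log₁₀(1.34×10⁻¹⁸ / 10⁻³) = −148.7 dBm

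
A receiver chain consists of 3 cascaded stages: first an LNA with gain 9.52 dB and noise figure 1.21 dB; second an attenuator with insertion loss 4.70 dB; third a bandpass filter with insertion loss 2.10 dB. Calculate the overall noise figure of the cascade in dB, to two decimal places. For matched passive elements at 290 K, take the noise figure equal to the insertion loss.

2.42 dB

Convert to linear (a loss of L dB is a gain of −L dB): F_i = 10^(NF_i/10), G_i = 10^(G_i,dB/10)
  Stage 1: F_1 = 10^(1.21/10) = 1.321, G_1 = 10^(9.52/10) = 8.954
  Stage 2: F_2 = 10^(4.70/10) = 2.951, G_2 = 10^(−4.70/10) = 0.3388
  Stage 3: F_3 = 10^(2.10/10) = 1.622, G_3 = 10^(−2.10/10) = 0.6166
Friis cascade:
  F = 1.321 + (2.951 − 1)/8.954 + (1.622 − 1)/3.034 = 1.744
NF = 10 log₁₀(1.744) = 2.42 dB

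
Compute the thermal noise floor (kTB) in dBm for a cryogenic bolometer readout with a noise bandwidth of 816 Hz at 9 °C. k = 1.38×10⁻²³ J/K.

T = 9 °C + 273.15 = 282.15 K
P_n = kTB = 1.38×10⁻²³ × 282.15 × 8.16×10² = 3.18×10⁻¹⁸ W
In dBm: 10 log₁₀(3.18×10⁻¹⁸ / 10⁻³) = −145.0 dBm

−145.0 dBm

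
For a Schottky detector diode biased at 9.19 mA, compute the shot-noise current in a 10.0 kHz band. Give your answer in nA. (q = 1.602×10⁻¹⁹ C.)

5.43 nA

I_n = √(2qI·B)
2qI·B = 2 × 1.602×10⁻¹⁹ × 9.19×10⁻³ × 1.00×10⁴ = 2.94×10⁻¹⁷ A²
I_n = √(2.94×10⁻¹⁷) = 5.43×10⁻⁹ A = 5.43 nA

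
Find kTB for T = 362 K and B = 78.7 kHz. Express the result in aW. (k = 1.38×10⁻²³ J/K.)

393 aW

P_n = kTB = 1.38×10⁻²³ × 362 × 7.87×10⁴ = 3.93×10⁻¹⁶ W = 393 aW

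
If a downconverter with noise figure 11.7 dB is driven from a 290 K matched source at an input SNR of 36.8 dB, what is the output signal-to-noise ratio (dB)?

25.1 dB

By definition F = SNR_in/SNR_out, so in dB: SNR_out = SNR_in − NF
SNR_out = 36.8 − 11.7 = 25.1 dB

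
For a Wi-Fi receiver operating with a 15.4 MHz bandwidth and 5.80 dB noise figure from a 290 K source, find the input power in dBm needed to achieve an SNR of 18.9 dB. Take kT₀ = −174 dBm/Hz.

Sensitivity = −174 + 10 log₁₀(B) + NF + SNR_min
= −174 + 71.88 + 5.80 + 18.9
= −77.42 dBm → −77.4 dBm

−77.4 dBm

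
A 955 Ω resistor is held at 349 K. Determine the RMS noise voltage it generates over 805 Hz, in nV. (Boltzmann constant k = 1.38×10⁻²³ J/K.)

V_n = √(4kTRB)
4kTRB = 4 × 1.38×10⁻²³ × 349 × 9.55×10² × 8.05×10² = 1.48×10⁻¹⁴ V²
V_n = √(1.48×10⁻¹⁴) = 1.22×10⁻⁷ V = 122 nV

122 nV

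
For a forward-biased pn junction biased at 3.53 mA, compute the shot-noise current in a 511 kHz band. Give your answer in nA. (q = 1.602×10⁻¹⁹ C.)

I_n = √(2qI·B)
2qI·B = 2 × 1.602×10⁻¹⁹ × 3.53×10⁻³ × 5.11×10⁵ = 5.78×10⁻¹⁶ A²
I_n = √(5.78×10⁻¹⁶) = 2.40×10⁻⁸ A = 24.0 nA

24.0 nA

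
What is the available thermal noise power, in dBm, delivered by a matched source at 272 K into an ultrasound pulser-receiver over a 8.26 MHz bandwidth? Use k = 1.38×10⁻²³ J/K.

P_n = kTB = 1.38×10⁻²³ × 272 × 8.26×10⁶ = 3.10×10⁻¹⁴ W
In dBm: 10 log₁₀(3.10×10⁻¹⁴ / 10⁻³) = −105.1 dBm

−105.1 dBm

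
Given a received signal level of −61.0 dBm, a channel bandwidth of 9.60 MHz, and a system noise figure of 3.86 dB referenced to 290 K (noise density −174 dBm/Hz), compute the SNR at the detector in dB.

Noise floor: N = −174 + 10 log₁₀(B) + NF
10 log₁₀(9.60×10⁶) = 69.82 dB
N = −174 + 69.82 + 3.86 = −100.32 dBm
SNR = P_sig − N = −61.0 − (−100.32) = 39.32 dB → 39.3 dB

39.3 dB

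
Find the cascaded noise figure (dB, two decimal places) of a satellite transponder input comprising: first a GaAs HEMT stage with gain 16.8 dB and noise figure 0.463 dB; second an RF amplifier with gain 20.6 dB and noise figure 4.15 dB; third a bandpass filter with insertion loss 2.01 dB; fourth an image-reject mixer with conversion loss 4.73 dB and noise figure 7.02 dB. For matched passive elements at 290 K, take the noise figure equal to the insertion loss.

0.60 dB

Convert to linear (a loss of L dB is a gain of −L dB): F_i = 10^(NF_i/10), G_i = 10^(G_i,dB/10)
  Stage 1: F_1 = 10^(0.463/10) = 1.112, G_1 = 10^(16.8/10) = 47.86
  Stage 2: F_2 = 10^(4.15/10) = 2.600, G_2 = 10^(20.6/10) = 114.8
  Stage 3: F_3 = 10^(2.01/10) = 1.589, G_3 = 10^(−2.01/10) = 0.6295
  Stage 4: F_4 = 10^(7.02/10) = 5.035, G_4 = 10^(−4.73/10) = 0.3365
Friis cascade:
  F = 1.112 + (2.600 − 1)/47.86 + (1.589 − 1)/5495 + (5.035 − 1)/3459 = 1.147
NF = 10 log₁₀(1.147) = 0.60 dB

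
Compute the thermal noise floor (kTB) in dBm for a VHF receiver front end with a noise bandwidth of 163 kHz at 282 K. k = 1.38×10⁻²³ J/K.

−122.0 dBm

P_n = kTB = 1.38×10⁻²³ × 282 × 1.63×10⁵ = 6.34×10⁻¹⁶ W
In dBm: 10 log₁₀(6.34×10⁻¹⁶ / 10⁻³) = −122.0 dBm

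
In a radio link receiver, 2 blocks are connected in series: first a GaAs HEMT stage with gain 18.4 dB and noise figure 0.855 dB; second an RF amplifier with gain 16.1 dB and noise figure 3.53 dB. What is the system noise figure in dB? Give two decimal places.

Convert to linear (a loss of L dB is a gain of −L dB): F_i = 10^(NF_i/10), G_i = 10^(G_i,dB/10)
  Stage 1: F_1 = 10^(0.855/10) = 1.218, G_1 = 10^(18.4/10) = 69.18
  Stage 2: F_2 = 10^(3.53/10) = 2.254, G_2 = 10^(16.1/10) = 40.74
Friis cascade:
  F = 1.218 + (2.254 − 1)/69.18 = 1.236
NF = 10 log₁₀(1.236) = 0.92 dB

0.92 dB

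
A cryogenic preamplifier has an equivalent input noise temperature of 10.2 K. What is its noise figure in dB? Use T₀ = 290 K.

F = 1 + T_e/T₀ = 1 + 10.2/290 = 1.03517
NF = 10 log₁₀(1.03517) = 0.150 dB

0.150 dB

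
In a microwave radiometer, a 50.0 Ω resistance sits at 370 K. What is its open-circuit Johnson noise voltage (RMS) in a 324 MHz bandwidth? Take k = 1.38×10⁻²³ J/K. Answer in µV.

18.2 µV

V_n = √(4kTRB)
4kTRB = 4 × 1.38×10⁻²³ × 370 × 5.00×10¹ × 3.24×10⁸ = 3.31×10⁻¹⁰ V²
V_n = √(3.31×10⁻¹⁰) = 1.82×10⁻⁵ V = 18.2 µV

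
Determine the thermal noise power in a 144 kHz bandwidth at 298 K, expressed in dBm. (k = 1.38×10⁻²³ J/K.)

P_n = kTB = 1.38×10⁻²³ × 298 × 1.44×10⁵ = 5.92×10⁻¹⁶ W
In dBm: 10 log₁₀(5.92×10⁻¹⁶ / 10⁻³) = −122.3 dBm

−122.3 dBm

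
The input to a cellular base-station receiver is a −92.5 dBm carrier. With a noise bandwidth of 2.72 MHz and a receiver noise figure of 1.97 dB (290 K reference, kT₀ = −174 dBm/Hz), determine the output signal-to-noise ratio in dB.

15.2 dB

Noise floor: N = −174 + 10 log₁₀(B) + NF
10 log₁₀(2.72×10⁶) = 64.35 dB
N = −174 + 64.35 + 1.97 = −107.68 dBm
SNR = P_sig − N = −92.5 − (−107.68) = 15.18 dB → 15.2 dB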